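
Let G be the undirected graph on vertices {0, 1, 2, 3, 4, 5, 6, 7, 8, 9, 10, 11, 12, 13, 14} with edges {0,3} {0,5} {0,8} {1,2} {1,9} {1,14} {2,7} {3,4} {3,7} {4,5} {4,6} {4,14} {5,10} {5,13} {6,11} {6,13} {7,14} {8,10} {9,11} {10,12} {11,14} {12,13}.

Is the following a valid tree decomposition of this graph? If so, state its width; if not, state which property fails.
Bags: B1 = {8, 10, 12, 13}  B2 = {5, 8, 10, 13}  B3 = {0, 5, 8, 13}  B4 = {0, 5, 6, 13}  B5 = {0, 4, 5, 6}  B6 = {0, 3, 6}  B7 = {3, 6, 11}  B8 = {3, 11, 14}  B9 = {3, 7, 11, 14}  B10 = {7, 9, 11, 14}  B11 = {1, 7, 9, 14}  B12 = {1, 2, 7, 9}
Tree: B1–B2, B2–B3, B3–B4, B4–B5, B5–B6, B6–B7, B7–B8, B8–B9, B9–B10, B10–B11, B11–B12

No — edge (4,3) lies in no bag.

A tree decomposition must satisfy three properties: every vertex lies in some bag; for every edge, both endpoints lie together in some bag; and for every vertex, the bags containing it form a connected subtree. Here edge (4,3) lies in no bag, so the decomposition is invalid.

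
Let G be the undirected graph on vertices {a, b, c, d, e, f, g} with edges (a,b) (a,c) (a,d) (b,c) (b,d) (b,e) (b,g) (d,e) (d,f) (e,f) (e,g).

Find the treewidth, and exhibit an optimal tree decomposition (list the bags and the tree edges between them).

The largest bag has 3 vertices, giving width 2; this decomposition certifies tw(G) ≤ 2. For the lower bound, the 3 vertices {d, e, f} are pairwise adjacent, and any tree decomposition puts a clique entirely inside one bag — forcing width ≥ 2. The upper and lower bounds meet at 2, so that is the treewidth.

Treewidth 2.
Bags: B1 = {b, d, e}  B2 = {b, e, g}  B3 = {a, b, d}  B4 = {d, e, f}  B5 = {a, b, c}
Tree: B1–B2, B1–B3, B1–B4, B3–B5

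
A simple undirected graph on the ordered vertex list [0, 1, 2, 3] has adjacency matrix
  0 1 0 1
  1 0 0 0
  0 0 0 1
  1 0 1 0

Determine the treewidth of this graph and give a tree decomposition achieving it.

The largest bag has 2 vertices, giving width 1; this decomposition certifies tw(G) ≤ 1. Since G has at least one edge (e.g. 3–0), it is not an edgeless graph, so tw(G) ≥ 1. Hence tw(G) = 1 exactly.

Treewidth 1.
One such decomposition:
Bags: B1 = {0, 3}  B2 = {0, 1}  B3 = {2, 3}
Tree: B1–B2, B1–B3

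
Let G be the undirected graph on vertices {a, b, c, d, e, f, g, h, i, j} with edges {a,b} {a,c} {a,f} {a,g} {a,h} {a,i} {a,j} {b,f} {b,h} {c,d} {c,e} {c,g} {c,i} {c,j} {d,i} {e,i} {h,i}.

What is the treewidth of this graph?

2

A width-2 tree decomposition is:
Bags: B1 = {a, b, h}  B2 = {a, h, i}  B3 = {a, c, i}  B4 = {a, c, j}  B5 = {c, e, i}  B6 = {a, c, g}  B7 = {c, d, i}  B8 = {a, b, f}
Tree: B1–B2, B2–B3, B3–B4, B3–B5, B4–B6, B3–B7, B1–B8
Each bag holds 3 vertices, so the decomposition has width 2, which upper-bounds the treewidth. Conversely, {c, d, i} is a clique of size 3, and the vertices of any clique must share a bag in every tree decomposition; so some bag has ≥ 3 vertices and tw(G) ≥ 2. Therefore the treewidth is 2.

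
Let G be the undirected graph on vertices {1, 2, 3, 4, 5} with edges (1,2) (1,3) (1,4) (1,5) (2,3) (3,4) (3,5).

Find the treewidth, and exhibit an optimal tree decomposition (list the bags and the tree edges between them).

Treewidth 2.
One such decomposition:
Bags: B1 = {1, 3, 5}  B2 = {1, 2, 3}  B3 = {1, 3, 4}
Tree: B1–B2, B1–B3

Every bag has size at most 3, so the width is 3 − 1 = 2 and tw(G) ≤ 2. Conversely, {1, 2, 3} is a clique of size 3, and the vertices of any clique must share a bag in every tree decomposition; so some bag has ≥ 3 vertices and tw(G) ≥ 2. Combining the bounds, tw(G) = 2.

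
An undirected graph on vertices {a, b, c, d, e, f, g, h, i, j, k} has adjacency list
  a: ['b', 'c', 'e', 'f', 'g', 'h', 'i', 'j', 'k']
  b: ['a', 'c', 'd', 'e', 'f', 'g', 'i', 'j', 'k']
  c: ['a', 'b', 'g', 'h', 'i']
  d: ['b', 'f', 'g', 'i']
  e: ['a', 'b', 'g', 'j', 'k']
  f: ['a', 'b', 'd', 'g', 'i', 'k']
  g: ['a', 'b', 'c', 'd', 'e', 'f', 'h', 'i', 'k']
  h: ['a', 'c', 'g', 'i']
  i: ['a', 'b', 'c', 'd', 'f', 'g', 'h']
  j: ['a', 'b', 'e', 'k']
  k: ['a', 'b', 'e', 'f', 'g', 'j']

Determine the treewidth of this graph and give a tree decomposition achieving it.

Every bag has size at most 5, so the width is 5 − 1 = 4 and tw(G) ≤ 4. For the lower bound, the 5 vertices {a, c, g, h, i} are pairwise adjacent, and any tree decomposition puts a clique entirely inside one bag — forcing width ≥ 4. Combining the bounds, tw(G) = 4.

Treewidth 4.
One such decomposition:
Bags: B1 = {a, b, f, g, i}  B2 = {a, b, f, g, k}  B3 = {a, b, c, g, i}  B4 = {b, d, f, g, i}  B5 = {a, c, g, h, i}  B6 = {a, b, e, g, k}  B7 = {a, b, e, j, k}
Tree: B1–B2, B1–B3, B1–B4, B3–B5, B2–B6, B6–B7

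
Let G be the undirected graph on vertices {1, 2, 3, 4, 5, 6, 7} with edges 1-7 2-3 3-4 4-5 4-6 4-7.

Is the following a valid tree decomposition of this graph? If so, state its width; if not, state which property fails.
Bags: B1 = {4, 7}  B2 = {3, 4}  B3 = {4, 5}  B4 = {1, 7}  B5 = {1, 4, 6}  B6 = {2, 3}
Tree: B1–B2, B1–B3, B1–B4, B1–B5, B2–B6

A tree decomposition must satisfy three properties: every vertex lies in some bag; for every edge, both endpoints lie together in some bag; and for every vertex, the bags containing it form a connected subtree. Here bags containing vertex 1 are not connected in the tree, so the decomposition is invalid.

No — bags containing vertex 1 are not connected in the tree.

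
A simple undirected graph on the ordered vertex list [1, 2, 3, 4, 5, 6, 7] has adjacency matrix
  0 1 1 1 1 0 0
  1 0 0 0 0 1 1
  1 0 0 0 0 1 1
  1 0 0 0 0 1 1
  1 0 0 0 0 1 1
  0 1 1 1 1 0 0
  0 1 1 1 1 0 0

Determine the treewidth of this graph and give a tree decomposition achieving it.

Treewidth 3.
Bags: B1 = {1, 4, 6, 7}  B2 = {1, 5, 6, 7}  B3 = {1, 2, 6, 7}  B4 = {1, 3, 6, 7}
Tree: B1–B2, B2–B3, B3–B4

Each bag holds 4 vertices, so the decomposition has width 3, which upper-bounds the treewidth. For the lower bound: the 4 vertex sets {4,6}, {5,7}, {1}, {2} are disjoint, each induces a connected subgraph, and every pair is joined by at least one edge of G. Contracting each set to a single vertex therefore yields K_{4} as a minor, and since treewidth is minor-monotone, tw(G) ≥ tw(K_{4}) = 3. Combining the bounds, tw(G) = 3.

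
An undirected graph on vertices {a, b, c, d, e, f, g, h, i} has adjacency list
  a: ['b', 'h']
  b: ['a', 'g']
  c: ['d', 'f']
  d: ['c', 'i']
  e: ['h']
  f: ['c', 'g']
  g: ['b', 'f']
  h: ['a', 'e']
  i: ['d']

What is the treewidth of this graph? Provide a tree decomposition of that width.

The largest bag has 2 vertices, giving width 1; this decomposition certifies tw(G) ≤ 1. Since G has at least one edge (e.g. e–h), it is not an edgeless graph, so tw(G) ≥ 1. The upper and lower bounds meet at 1, so that is the treewidth.

Treewidth 1.
One optimal decomposition is:
Bags: B1 = {e, h}  B2 = {a, h}  B3 = {a, b}  B4 = {b, g}  B5 = {f, g}  B6 = {c, f}  B7 = {c, d}  B8 = {d, i}
Tree: B1–B2, B2–B3, B3–B4, B4–B5, B5–B6, B6–B7, B7–B8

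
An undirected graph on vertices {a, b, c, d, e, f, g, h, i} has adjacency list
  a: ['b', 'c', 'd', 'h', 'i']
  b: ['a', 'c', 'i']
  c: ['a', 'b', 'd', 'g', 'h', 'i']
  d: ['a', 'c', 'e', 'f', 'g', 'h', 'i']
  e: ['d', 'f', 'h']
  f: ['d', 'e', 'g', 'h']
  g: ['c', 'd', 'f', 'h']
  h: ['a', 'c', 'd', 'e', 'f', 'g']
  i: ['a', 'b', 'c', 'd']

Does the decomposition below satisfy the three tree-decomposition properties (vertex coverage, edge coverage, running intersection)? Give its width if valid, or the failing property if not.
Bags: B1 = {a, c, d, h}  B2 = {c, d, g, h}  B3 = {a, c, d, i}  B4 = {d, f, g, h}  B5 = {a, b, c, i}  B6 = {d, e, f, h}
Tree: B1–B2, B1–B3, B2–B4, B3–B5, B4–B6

Vertex coverage: the bags together contain {a, b, c, d, e, f, g, h, i}, the full vertex set. Edge coverage: each edge of G has both endpoints in at least one bag. Running intersection: for every vertex, the bags containing it form a connected subtree. All three properties hold, so this is a valid tree decomposition of width max|bag| − 1 = 3, and hence tw(G) ≤ 3.

Yes; width 3.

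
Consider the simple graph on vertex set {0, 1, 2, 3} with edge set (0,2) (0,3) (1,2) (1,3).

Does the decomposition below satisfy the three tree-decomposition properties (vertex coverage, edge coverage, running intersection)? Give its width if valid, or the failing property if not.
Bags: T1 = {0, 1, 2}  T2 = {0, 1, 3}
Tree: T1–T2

Yes; width 2.

Checking the three conditions: (i) the bags cover all of {0, 1, 2, 3}; (ii) for each edge, some bag contains both endpoints; (iii) the bags containing any fixed vertex form a subtree. All hold, so the decomposition is valid with width 3 − 1 = 2.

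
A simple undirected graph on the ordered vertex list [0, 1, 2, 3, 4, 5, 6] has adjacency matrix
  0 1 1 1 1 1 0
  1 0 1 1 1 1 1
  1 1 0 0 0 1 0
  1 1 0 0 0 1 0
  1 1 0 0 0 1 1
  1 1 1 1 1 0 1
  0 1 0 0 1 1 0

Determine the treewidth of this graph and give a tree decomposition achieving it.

Treewidth 3.
One such decomposition:
Bags: B1 = {0, 1, 4, 5}  B2 = {0, 1, 2, 5}  B3 = {0, 1, 3, 5}  B4 = {1, 4, 5, 6}
Tree: B1–B2, B2–B3, B1–B4

Each bag holds 4 vertices, so the decomposition has width 3, which upper-bounds the treewidth. On the other hand G contains the 4-clique {0, 1, 2, 5}. A clique must lie in a single bag of any decomposition, so no decomposition can have width below 3. Therefore the treewidth is 3.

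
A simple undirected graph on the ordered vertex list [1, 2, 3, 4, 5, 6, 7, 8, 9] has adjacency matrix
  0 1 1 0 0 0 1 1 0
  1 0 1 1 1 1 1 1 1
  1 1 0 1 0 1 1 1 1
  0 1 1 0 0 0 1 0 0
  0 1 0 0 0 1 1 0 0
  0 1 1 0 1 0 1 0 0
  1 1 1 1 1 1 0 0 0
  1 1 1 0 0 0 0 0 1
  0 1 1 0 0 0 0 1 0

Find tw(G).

A width-3 tree decomposition is:
Bags: B1 = {1, 2, 3, 7}  B2 = {2, 3, 6, 7}  B3 = {1, 2, 3, 8}  B4 = {2, 3, 8, 9}  B5 = {2, 3, 4, 7}  B6 = {2, 5, 6, 7}
Tree: B1–B2, B1–B3, B3–B4, B2–B5, B2–B6
The largest bag has 4 vertices, giving width 3; this decomposition certifies tw(G) ≤ 3. Conversely, {1, 2, 3, 8} is a clique of size 4, and the vertices of any clique must share a bag in every tree decomposition; so some bag has ≥ 4 vertices and tw(G) ≥ 3. Therefore the treewidth is 3.

3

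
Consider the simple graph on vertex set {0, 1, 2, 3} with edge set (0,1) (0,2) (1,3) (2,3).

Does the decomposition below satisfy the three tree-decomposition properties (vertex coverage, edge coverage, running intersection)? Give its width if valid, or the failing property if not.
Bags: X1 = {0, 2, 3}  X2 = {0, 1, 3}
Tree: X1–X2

Vertex coverage: the bags together contain {0, 1, 2, 3}, the full vertex set. Edge coverage: each edge of G has both endpoints in at least one bag. Running intersection: for every vertex, the bags containing it form a connected subtree. All three properties hold, so this is a valid tree decomposition of width max|bag| − 1 = 2, and hence tw(G) ≤ 2.

Yes; width 2.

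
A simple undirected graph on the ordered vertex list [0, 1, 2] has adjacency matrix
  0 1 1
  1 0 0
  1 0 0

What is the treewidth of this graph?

1

A width-1 tree decomposition is:
Bags: B1 = {0, 1}  B2 = {0, 2}
Tree: B1–B2
Each bag holds 2 vertices, so the decomposition has width 1, which upper-bounds the treewidth. Any graph with an edge has treewidth ≥ 1, and G has the edge 0–1. Hence tw(G) = 1 exactly.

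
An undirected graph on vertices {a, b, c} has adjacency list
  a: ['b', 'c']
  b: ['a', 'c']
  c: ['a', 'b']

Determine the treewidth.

A width-2 tree decomposition is:
Bags: B1 = {a, b, c}
Tree: (single bag)
With just one bag of size 3, the width is 3 − 1 = 2, so tw(G) ≤ 2. Conversely, {a, b, c} is a clique of size 3, and the vertices of any clique must share a bag in every tree decomposition; so some bag has ≥ 3 vertices and tw(G) ≥ 2. Combining the bounds, tw(G) = 2.

2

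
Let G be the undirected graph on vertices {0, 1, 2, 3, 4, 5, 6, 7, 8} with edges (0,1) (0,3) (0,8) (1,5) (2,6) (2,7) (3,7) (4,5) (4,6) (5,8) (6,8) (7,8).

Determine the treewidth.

3

A width-3 tree decomposition is:
Bags: B1 = {2, 3, 6, 7}  B2 = {3, 6, 7, 8}  B3 = {0, 3, 6, 8}  B4 = {0, 4, 6, 8}  B5 = {0, 4, 5, 8}  B6 = {0, 1, 4, 5}
Tree: B1–B2, B2–B3, B3–B4, B4–B5, B5–B6
Each bag holds 4 vertices, so the decomposition has width 3, which upper-bounds the treewidth. For the lower bound: the 4 vertex sets {2,3,7}, {6}, {8}, {0,1,4,5} are disjoint, each induces a connected subgraph, and every pair is joined by at least one edge of G. Contracting each set to a single vertex therefore yields K_{4} as a minor, and since treewidth is minor-monotone, tw(G) ≥ tw(K_{4}) = 3. Combining the bounds, tw(G) = 3.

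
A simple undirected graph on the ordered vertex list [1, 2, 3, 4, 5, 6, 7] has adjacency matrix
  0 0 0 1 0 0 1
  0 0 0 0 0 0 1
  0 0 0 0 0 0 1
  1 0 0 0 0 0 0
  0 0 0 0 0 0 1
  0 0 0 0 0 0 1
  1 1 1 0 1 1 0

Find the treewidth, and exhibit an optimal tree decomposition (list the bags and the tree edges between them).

Treewidth 1.
Bags: B1 = {6, 7}  B2 = {3, 7}  B3 = {5, 7}  B4 = {2, 7}  B5 = {1, 7}  B6 = {1, 4}
Tree: B1–B2, B1–B3, B3–B4, B1–B5, B5–B6

The largest bag has 2 vertices, giving width 1; this decomposition certifies tw(G) ≤ 1. Any graph with an edge has treewidth ≥ 1, and G has the edge 7–6. Therefore the treewidth is 1.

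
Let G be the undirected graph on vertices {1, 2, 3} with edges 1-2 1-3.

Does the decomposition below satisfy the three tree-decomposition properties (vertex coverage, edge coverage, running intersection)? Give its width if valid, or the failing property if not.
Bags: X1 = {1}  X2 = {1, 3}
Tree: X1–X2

A tree decomposition must satisfy three properties: every vertex lies in some bag; for every edge, both endpoints lie together in some bag; and for every vertex, the bags containing it form a connected subtree. Here vertex 2 appears in no bag, so the decomposition is invalid.

No — vertex 2 appears in no bag.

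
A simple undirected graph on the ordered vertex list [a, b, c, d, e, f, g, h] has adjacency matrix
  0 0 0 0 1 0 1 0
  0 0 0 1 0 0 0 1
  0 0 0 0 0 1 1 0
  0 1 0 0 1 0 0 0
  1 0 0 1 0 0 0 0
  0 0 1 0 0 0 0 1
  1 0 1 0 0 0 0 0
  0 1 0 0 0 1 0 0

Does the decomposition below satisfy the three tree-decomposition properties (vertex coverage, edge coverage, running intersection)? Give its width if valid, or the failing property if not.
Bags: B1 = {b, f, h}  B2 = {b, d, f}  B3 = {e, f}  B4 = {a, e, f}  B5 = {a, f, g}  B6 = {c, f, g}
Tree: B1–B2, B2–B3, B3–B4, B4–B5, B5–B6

No — edge (d,e) lies in no bag.

A tree decomposition must satisfy three properties: every vertex lies in some bag; for every edge, both endpoints lie together in some bag; and for every vertex, the bags containing it form a connected subtree. Here edge (d,e) lies in no bag, so the decomposition is invalid.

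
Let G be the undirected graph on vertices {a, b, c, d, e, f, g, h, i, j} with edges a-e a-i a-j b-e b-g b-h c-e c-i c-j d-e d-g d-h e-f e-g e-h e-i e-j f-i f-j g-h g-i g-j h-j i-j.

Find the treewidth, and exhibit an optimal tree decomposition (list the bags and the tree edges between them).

Treewidth 3.
Bags: B1 = {c, e, i, j}  B2 = {e, g, i, j}  B3 = {a, e, i, j}  B4 = {e, g, h, j}  B5 = {d, e, g, h}  B6 = {e, f, i, j}  B7 = {b, e, g, h}
Tree: B1–B2, B1–B3, B2–B4, B4–B5, B1–B6, B4–B7

Each bag holds 4 vertices, so the decomposition has width 3, which upper-bounds the treewidth. Conversely, {d, e, g, h} is a clique of size 4, and the vertices of any clique must share a bag in every tree decomposition; so some bag has ≥ 4 vertices and tw(G) ≥ 3. Hence tw(G) = 3 exactly.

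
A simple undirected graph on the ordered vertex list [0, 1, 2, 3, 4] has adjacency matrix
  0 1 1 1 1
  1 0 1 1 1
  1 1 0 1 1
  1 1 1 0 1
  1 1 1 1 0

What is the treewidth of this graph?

4

A width-4 tree decomposition is:
Bags: B1 = {0, 1, 2, 3, 4}
Tree: (single bag)
With just one bag of size 5, the width is 5 − 1 = 4, so tw(G) ≤ 4. For the lower bound, the 5 vertices {0, 1, 2, 3, 4} are pairwise adjacent, and any tree decomposition puts a clique entirely inside one bag — forcing width ≥ 4. Hence tw(G) = 4 exactly.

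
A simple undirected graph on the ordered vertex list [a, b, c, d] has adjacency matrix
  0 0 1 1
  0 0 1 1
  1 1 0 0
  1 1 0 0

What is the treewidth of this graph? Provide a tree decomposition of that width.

Each bag holds 3 vertices, so the decomposition has width 2, which upper-bounds the treewidth. Since b–d–a–c–b is a cycle in G, G is not acyclic. Forests are exactly the graphs of treewidth ≤ 1, so tw(G) ≥ 2. The upper and lower bounds meet at 2, so that is the treewidth.

Treewidth 2.
One such decomposition:
Bags: B1 = {a, b, d}  B2 = {a, b, c}
Tree: B1–B2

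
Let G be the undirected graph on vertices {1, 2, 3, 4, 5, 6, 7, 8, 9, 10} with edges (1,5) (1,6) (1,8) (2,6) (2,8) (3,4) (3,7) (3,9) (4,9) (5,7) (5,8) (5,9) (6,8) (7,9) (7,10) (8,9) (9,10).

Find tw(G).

2

A width-2 tree decomposition is:
Bags: B1 = {1, 6, 8}  B2 = {1, 5, 8}  B3 = {2, 6, 8}  B4 = {5, 8, 9}  B5 = {5, 7, 9}  B6 = {3, 7, 9}  B7 = {3, 4, 9}  B8 = {7, 9, 10}
Tree: B1–B2, B1–B3, B2–B4, B4–B5, B5–B6, B6–B7, B5–B8
The largest bag has 3 vertices, giving width 2; this decomposition certifies tw(G) ≤ 2. On the other hand G contains the 3-clique {1, 5, 8}. A clique must lie in a single bag of any decomposition, so no decomposition can have width below 2. Therefore the treewidth is 2.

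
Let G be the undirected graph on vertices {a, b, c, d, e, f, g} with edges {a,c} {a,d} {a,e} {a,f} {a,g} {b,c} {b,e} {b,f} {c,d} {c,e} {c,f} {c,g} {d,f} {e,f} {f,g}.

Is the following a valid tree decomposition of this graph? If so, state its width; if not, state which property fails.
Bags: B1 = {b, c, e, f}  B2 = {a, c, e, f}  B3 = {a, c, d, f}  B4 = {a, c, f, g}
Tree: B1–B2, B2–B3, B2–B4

Yes; width 3.

Checking the three conditions: (i) the bags cover all of {a, b, c, d, e, f, g}; (ii) for each edge, some bag contains both endpoints; (iii) the bags containing any fixed vertex form a subtree. All hold, so the decomposition is valid with width 4 − 1 = 3.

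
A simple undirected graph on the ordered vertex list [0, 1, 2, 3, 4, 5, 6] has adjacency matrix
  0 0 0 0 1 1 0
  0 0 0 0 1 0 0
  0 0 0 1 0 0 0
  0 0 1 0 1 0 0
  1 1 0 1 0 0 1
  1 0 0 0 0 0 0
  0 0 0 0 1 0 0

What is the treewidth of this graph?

A width-1 tree decomposition is:
Bags: B1 = {3, 4}  B2 = {0, 4}  B3 = {4, 6}  B4 = {0, 5}  B5 = {1, 4}  B6 = {2, 3}
Tree: B1–B2, B1–B3, B2–B4, B3–B5, B1–B6
Every bag has size at most 2, so the width is 2 − 1 = 1 and tw(G) ≤ 1. Since G has at least one edge (e.g. 3–4), it is not an edgeless graph, so tw(G) ≥ 1. The upper and lower bounds meet at 1, so that is the treewidth.

1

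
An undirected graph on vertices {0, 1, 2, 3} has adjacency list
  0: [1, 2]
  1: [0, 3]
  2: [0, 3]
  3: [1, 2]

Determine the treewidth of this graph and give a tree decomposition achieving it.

Every bag has size at most 3, so the width is 3 − 1 = 2 and tw(G) ≤ 2. For the lower bound, G contains the cycle 1–3–2–0–1, so G is not a forest; only forests have treewidth ≤ 1, hence tw(G) ≥ 2. Hence tw(G) = 2 exactly.

Treewidth 2.
One optimal decomposition is:
Bags: B1 = {1, 2, 3}  B2 = {0, 1, 2}
Tree: B1–B2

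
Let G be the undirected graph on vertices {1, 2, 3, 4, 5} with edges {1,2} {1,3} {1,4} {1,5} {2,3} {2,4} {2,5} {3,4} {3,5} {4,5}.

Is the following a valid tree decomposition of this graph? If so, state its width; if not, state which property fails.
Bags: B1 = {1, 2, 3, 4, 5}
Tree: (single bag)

Yes; width 4.

Vertex coverage: the bags together contain {1, 2, 3, 4, 5}, the full vertex set. Edge coverage: each edge of G has both endpoints in at least one bag. Running intersection: for every vertex, the bags containing it form a connected subtree. All three properties hold, so this is a valid tree decomposition of width max|bag| − 1 = 4, and hence tw(G) ≤ 4.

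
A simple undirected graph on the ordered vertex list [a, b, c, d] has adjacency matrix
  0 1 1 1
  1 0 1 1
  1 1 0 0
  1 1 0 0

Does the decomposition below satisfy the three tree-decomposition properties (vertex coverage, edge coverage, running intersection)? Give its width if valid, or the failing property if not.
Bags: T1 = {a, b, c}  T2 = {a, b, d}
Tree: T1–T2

Yes; width 2.

Checking the three conditions: (i) the bags cover all of {a, b, c, d}; (ii) for each edge, some bag contains both endpoints; (iii) the bags containing any fixed vertex form a subtree. All hold, so the decomposition is valid with width 3 − 1 = 2.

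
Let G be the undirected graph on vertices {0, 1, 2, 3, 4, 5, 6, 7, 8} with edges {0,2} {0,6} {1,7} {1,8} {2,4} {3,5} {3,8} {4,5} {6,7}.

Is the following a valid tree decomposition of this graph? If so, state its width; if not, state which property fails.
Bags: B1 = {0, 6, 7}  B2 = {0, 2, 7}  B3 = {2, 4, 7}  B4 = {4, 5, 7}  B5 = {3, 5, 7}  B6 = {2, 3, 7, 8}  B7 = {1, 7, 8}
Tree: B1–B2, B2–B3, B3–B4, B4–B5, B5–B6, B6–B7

No — bags containing vertex 2 are not connected in the tree.

A tree decomposition must satisfy three properties: every vertex lies in some bag; for every edge, both endpoints lie together in some bag; and for every vertex, the bags containing it form a connected subtree. Here bags containing vertex 2 are not connected in the tree, so the decomposition is invalid.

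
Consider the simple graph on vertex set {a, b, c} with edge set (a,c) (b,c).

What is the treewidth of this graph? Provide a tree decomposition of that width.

Treewidth 1.
One such decomposition:
Bags: B1 = {b, c}  B2 = {a, c}
Tree: B1–B2

Every bag has size at most 2, so the width is 2 − 1 = 1 and tw(G) ≤ 1. G has an edge, so its treewidth is at least 1. Hence tw(G) = 1 exactly.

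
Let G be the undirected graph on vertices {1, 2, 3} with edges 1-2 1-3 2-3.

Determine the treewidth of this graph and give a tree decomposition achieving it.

With just one bag of size 3, the width is 3 − 1 = 2, so tw(G) ≤ 2. For the lower bound, the 3 vertices {1, 2, 3} are pairwise adjacent, and any tree decomposition puts a clique entirely inside one bag — forcing width ≥ 2. Hence tw(G) = 2 exactly.

Treewidth 2.
One such decomposition:
Bags: B1 = {1, 2, 3}
Tree: (single bag)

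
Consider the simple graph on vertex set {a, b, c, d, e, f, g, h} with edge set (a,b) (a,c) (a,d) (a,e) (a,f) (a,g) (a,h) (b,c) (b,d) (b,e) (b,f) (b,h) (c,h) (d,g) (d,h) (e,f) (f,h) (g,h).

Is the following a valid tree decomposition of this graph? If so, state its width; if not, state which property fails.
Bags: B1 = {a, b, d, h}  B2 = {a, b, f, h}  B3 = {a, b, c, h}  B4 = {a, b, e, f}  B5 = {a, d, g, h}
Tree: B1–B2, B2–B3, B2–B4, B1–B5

Every vertex of G appears in some bag (union = {a, b, c, d, e, f, g, h}); every edge is covered by a bag; and for each vertex v the set of bags containing v is connected in the bag tree. The decomposition is therefore valid. The largest bag has 4 vertices, so the width is 3.

Yes; width 3.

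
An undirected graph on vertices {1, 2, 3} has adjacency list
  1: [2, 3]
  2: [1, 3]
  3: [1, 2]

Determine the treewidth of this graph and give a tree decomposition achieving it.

A single bag containing all 3 vertices is trivially a valid decomposition of width 2. On the other hand G contains the 3-clique {1, 2, 3}. A clique must lie in a single bag of any decomposition, so no decomposition can have width below 2. Combining the bounds, tw(G) = 2.

Treewidth 2.
Bags: B1 = {1, 2, 3}
Tree: (single bag)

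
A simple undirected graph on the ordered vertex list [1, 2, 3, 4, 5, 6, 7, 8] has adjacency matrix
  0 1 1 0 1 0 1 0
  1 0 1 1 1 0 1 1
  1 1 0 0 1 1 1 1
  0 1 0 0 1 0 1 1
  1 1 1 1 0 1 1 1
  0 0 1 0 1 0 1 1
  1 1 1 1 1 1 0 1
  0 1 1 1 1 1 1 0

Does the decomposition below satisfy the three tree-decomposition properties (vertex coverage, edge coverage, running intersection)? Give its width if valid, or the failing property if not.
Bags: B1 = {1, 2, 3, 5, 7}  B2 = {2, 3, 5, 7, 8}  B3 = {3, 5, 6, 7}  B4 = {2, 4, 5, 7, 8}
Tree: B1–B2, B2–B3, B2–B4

No — edge (8,6) lies in no bag.

A tree decomposition must satisfy three properties: every vertex lies in some bag; for every edge, both endpoints lie together in some bag; and for every vertex, the bags containing it form a connected subtree. Here edge (8,6) lies in no bag, so the decomposition is invalid.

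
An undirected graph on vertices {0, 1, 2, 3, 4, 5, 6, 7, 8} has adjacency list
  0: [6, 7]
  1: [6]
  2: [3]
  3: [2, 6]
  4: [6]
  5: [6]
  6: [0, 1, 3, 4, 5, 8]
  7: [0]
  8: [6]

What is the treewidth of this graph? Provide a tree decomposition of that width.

Treewidth 1.
One optimal decomposition is:
Bags: B1 = {3, 6}  B2 = {1, 6}  B3 = {5, 6}  B4 = {0, 6}  B5 = {0, 7}  B6 = {2, 3}  B7 = {6, 8}  B8 = {4, 6}
Tree: B1–B2, B1–B3, B3–B4, B4–B5, B1–B6, B3–B7, B7–B8

Every bag has size at most 2, so the width is 2 − 1 = 1 and tw(G) ≤ 1. Since G has at least one edge (e.g. 3–6), it is not an edgeless graph, so tw(G) ≥ 1. Therefore the treewidth is 1.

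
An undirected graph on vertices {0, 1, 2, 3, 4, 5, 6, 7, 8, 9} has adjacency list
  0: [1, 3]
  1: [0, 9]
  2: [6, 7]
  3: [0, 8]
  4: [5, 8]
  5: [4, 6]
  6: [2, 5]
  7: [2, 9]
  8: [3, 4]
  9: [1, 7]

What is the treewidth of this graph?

A width-2 tree decomposition is:
Bags: B1 = {0, 1, 3}  B2 = {1, 3, 8}  B3 = {1, 4, 8}  B4 = {1, 4, 5}  B5 = {1, 5, 6}  B6 = {1, 2, 6}  B7 = {1, 2, 7}  B8 = {1, 7, 9}
Tree: B1–B2, B2–B3, B3–B4, B4–B5, B5–B6, B6–B7, B7–B8
The largest bag has 3 vertices, giving width 2; this decomposition certifies tw(G) ≤ 2. The edges 1–0–3–8–4–5–6–2–7–9–1 form a cycle, so G is not a tree and its treewidth is at least 2. Hence tw(G) = 2 exactly.

2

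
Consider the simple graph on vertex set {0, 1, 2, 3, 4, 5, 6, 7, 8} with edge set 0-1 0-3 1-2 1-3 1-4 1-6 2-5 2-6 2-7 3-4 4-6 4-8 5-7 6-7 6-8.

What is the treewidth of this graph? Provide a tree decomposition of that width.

Each bag holds 3 vertices, so the decomposition has width 2, which upper-bounds the treewidth. For the lower bound, the 3 vertices {4, 6, 8} are pairwise adjacent, and any tree decomposition puts a clique entirely inside one bag — forcing width ≥ 2. The upper and lower bounds meet at 2, so that is the treewidth.

Treewidth 2.
One such decomposition:
Bags: B1 = {1, 2, 6}  B2 = {1, 4, 6}  B3 = {1, 3, 4}  B4 = {4, 6, 8}  B5 = {2, 6, 7}  B6 = {2, 5, 7}  B7 = {0, 1, 3}
Tree: B1–B2, B2–B3, B2–B4, B1–B5, B5–B6, B3–B7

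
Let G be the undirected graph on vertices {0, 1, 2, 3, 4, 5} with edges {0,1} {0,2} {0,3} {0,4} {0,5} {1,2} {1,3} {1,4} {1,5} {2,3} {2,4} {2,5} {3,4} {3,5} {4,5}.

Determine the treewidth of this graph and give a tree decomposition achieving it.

Treewidth 5.
Bags: B1 = {0, 1, 2, 3, 4, 5}
Tree: (single bag)

With just one bag of size 6, the width is 6 − 1 = 5, so tw(G) ≤ 5. For the lower bound, the 6 vertices {0, 1, 2, 3, 4, 5} are pairwise adjacent, and any tree decomposition puts a clique entirely inside one bag — forcing width ≥ 5. The upper and lower bounds meet at 5, so that is the treewidth.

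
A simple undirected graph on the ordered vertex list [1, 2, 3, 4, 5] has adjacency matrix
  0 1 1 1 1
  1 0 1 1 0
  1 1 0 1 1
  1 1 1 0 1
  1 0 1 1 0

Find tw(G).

3

A width-3 tree decomposition is:
Bags: B1 = {1, 3, 4, 5}  B2 = {1, 2, 3, 4}
Tree: B1–B2
Every bag has size at most 4, so the width is 4 − 1 = 3 and tw(G) ≤ 3. Conversely, {1, 2, 3, 4} is a clique of size 4, and the vertices of any clique must share a bag in every tree decomposition; so some bag has ≥ 4 vertices and tw(G) ≥ 3. Hence tw(G) = 3 exactly.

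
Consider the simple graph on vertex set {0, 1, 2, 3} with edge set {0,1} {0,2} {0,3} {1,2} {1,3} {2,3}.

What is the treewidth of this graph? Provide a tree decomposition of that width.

A single bag containing all 4 vertices is trivially a valid decomposition of width 3. On the other hand G contains the 4-clique {0, 1, 2, 3}. A clique must lie in a single bag of any decomposition, so no decomposition can have width below 3. Combining the bounds, tw(G) = 3.

Treewidth 3.
One optimal decomposition is:
Bags: B1 = {0, 1, 2, 3}
Tree: (single bag)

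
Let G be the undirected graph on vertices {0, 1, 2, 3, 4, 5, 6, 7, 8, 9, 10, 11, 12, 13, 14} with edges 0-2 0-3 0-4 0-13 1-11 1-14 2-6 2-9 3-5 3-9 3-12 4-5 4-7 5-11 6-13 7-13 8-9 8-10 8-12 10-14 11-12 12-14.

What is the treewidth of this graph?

A width-3 tree decomposition is:
Bags: B1 = {1, 10, 11, 14}  B2 = {10, 11, 12, 14}  B3 = {8, 10, 11, 12}  B4 = {5, 8, 11, 12}  B5 = {3, 5, 8, 12}  B6 = {3, 5, 8, 9}  B7 = {3, 4, 5, 9}  B8 = {0, 3, 4, 9}  B9 = {0, 2, 4, 9}  B10 = {0, 2, 4, 7}  B11 = {0, 2, 7, 13}  B12 = {2, 6, 7, 13}
Tree: B1–B2, B2–B3, B3–B4, B4–B5, B5–B6, B6–B7, B7–B8, B8–B9, B9–B10, B10–B11, B11–B12
Each bag holds 4 vertices, so the decomposition has width 3, which upper-bounds the treewidth. For the lower bound: the 4 vertex sets {1,10,14}, {11}, {12}, {3,5,8,9} are disjoint, each induces a connected subgraph, and every pair is joined by at least one edge of G. Contracting each set to a single vertex therefore yields K_{4} as a minor, and since treewidth is minor-monotone, tw(G) ≥ tw(K_{4}) = 3. Hence tw(G) = 3 exactly.

3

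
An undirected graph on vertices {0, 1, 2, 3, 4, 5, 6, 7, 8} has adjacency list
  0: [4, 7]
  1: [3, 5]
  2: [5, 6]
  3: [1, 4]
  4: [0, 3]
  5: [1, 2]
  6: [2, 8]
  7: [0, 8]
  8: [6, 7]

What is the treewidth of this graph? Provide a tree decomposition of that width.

Every bag has size at most 3, so the width is 3 − 1 = 2 and tw(G) ≤ 2. For the lower bound, G contains the cycle 1–3–4–0–7–8–6–2–5–1, so G is not a forest; only forests have treewidth ≤ 1, hence tw(G) ≥ 2. The upper and lower bounds meet at 2, so that is the treewidth.

Treewidth 2.
One such decomposition:
Bags: B1 = {1, 3, 4}  B2 = {0, 1, 4}  B3 = {0, 1, 7}  B4 = {1, 7, 8}  B5 = {1, 6, 8}  B6 = {1, 2, 6}  B7 = {1, 2, 5}
Tree: B1–B2, B2–B3, B3–B4, B4–B5, B5–B6, B6–B7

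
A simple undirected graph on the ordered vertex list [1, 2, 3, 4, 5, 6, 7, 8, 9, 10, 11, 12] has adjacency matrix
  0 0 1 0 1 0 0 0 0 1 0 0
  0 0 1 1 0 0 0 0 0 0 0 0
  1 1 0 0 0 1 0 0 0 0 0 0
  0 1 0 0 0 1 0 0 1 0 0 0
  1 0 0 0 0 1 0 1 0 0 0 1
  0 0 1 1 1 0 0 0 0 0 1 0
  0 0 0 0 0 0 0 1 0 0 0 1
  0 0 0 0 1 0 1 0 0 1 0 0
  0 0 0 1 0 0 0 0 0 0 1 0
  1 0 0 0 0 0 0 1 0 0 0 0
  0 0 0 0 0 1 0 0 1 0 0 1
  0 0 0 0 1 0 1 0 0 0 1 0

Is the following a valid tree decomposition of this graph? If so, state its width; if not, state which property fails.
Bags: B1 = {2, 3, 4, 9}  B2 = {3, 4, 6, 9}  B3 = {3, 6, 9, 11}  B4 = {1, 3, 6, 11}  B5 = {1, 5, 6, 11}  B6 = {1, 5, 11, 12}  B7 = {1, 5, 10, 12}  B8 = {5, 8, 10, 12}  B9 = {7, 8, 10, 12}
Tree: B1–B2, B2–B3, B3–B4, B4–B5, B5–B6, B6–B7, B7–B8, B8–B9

Vertex coverage: the bags together contain {1, 2, 3, 4, 5, 6, 7, 8, 9, 10, 11, 12}, the full vertex set. Edge coverage: each edge of G has both endpoints in at least one bag. Running intersection: for every vertex, the bags containing it form a connected subtree. All three properties hold, so this is a valid tree decomposition of width max|bag| − 1 = 3, and hence tw(G) ≤ 3.

Yes; width 3.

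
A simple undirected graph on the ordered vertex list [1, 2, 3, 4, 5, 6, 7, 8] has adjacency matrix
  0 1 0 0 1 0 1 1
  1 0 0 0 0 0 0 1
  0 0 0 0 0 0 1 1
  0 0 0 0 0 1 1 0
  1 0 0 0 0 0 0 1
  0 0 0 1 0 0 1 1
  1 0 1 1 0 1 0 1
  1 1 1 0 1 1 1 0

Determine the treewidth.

2

A width-2 tree decomposition is:
Bags: B1 = {6, 7, 8}  B2 = {1, 7, 8}  B3 = {1, 2, 8}  B4 = {3, 7, 8}  B5 = {4, 6, 7}  B6 = {1, 5, 8}
Tree: B1–B2, B2–B3, B2–B4, B1–B5, B2–B6
Each bag holds 3 vertices, so the decomposition has width 2, which upper-bounds the treewidth. Conversely, {1, 2, 8} is a clique of size 3, and the vertices of any clique must share a bag in every tree decomposition; so some bag has ≥ 3 vertices and tw(G) ≥ 2. Hence tw(G) = 2 exactly.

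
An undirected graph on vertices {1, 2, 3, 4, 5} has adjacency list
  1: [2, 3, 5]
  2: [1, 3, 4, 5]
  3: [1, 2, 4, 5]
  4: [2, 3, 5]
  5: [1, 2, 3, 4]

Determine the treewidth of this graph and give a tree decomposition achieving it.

Treewidth 3.
Bags: B1 = {2, 3, 4, 5}  B2 = {1, 2, 3, 5}
Tree: B1–B2

Every bag has size at most 4, so the width is 4 − 1 = 3 and tw(G) ≤ 3. Conversely, {1, 2, 3, 5} is a clique of size 4, and the vertices of any clique must share a bag in every tree decomposition; so some bag has ≥ 4 vertices and tw(G) ≥ 3. The upper and lower bounds meet at 3, so that is the treewidth.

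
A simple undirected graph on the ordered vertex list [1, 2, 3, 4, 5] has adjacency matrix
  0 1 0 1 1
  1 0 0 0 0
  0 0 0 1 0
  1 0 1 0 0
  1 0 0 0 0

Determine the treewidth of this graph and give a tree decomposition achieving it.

Treewidth 1.
Bags: B1 = {1, 2}  B2 = {1, 4}  B3 = {1, 5}  B4 = {3, 4}
Tree: B1–B2, B2–B3, B2–B4

Each bag holds 2 vertices, so the decomposition has width 1, which upper-bounds the treewidth. Since G has at least one edge (e.g. 2–1), it is not an edgeless graph, so tw(G) ≥ 1. Combining the bounds, tw(G) = 1.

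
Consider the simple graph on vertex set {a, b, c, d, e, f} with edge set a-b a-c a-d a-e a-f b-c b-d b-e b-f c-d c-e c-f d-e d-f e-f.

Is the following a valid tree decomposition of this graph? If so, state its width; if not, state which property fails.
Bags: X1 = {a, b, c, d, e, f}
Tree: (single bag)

Yes; width 5.

Every vertex of G appears in some bag (union = {a, b, c, d, e, f}); every edge is covered by a bag; and for each vertex v the set of bags containing v is connected in the bag tree. The decomposition is therefore valid. The largest bag has 6 vertices, so the width is 5.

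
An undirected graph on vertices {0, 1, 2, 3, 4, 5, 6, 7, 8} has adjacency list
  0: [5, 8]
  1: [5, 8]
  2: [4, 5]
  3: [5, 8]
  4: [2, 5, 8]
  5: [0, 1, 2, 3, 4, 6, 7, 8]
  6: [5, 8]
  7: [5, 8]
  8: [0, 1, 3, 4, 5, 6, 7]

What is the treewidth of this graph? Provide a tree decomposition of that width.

Each bag holds 3 vertices, so the decomposition has width 2, which upper-bounds the treewidth. For the lower bound, the 3 vertices {0, 5, 8} are pairwise adjacent, and any tree decomposition puts a clique entirely inside one bag — forcing width ≥ 2. The upper and lower bounds meet at 2, so that is the treewidth.

Treewidth 2.
Bags: B1 = {1, 5, 8}  B2 = {4, 5, 8}  B3 = {0, 5, 8}  B4 = {5, 6, 8}  B5 = {2, 4, 5}  B6 = {3, 5, 8}  B7 = {5, 7, 8}
Tree: B1–B2, B1–B3, B1–B4, B2–B5, B4–B6, B1–B7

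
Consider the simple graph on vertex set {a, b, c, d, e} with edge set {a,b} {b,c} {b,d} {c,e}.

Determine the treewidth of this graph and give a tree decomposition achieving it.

Treewidth 1.
One optimal decomposition is:
Bags: B1 = {b, d}  B2 = {a, b}  B3 = {b, c}  B4 = {c, e}
Tree: B1–B2, B1–B3, B3–B4

Every bag has size at most 2, so the width is 2 − 1 = 1 and tw(G) ≤ 1. G has an edge, so its treewidth is at least 1. Therefore the treewidth is 1.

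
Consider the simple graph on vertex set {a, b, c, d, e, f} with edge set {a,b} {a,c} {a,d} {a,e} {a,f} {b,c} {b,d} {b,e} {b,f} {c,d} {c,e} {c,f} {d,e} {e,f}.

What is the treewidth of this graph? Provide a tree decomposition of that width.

Treewidth 4.
Bags: B1 = {a, b, c, d, e}  B2 = {a, b, c, e, f}
Tree: B1–B2

Each bag holds 5 vertices, so the decomposition has width 4, which upper-bounds the treewidth. On the other hand G contains the 5-clique {a, b, c, d, e}. A clique must lie in a single bag of any decomposition, so no decomposition can have width below 4. Therefore the treewidth is 4.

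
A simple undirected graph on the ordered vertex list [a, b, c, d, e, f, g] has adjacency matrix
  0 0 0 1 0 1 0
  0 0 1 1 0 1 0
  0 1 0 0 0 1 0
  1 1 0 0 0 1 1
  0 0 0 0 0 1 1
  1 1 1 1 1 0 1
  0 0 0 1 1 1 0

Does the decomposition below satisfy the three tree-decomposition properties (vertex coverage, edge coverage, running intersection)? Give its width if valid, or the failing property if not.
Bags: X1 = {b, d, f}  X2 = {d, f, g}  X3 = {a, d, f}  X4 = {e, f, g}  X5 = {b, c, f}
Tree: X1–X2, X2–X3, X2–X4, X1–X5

Yes; width 2.

Checking the three conditions: (i) the bags cover all of {a, b, c, d, e, f, g}; (ii) for each edge, some bag contains both endpoints; (iii) the bags containing any fixed vertex form a subtree. All hold, so the decomposition is valid with width 3 − 1 = 2.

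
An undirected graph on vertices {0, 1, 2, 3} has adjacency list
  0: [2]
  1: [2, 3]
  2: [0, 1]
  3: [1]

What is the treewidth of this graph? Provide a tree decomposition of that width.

Treewidth 1.
Bags: B1 = {0, 2}  B2 = {1, 2}  B3 = {1, 3}
Tree: B1–B2, B2–B3

Each bag holds 2 vertices, so the decomposition has width 1, which upper-bounds the treewidth. Any graph with an edge has treewidth ≥ 1, and G has the edge 0–2. The upper and lower bounds meet at 1, so that is the treewidth.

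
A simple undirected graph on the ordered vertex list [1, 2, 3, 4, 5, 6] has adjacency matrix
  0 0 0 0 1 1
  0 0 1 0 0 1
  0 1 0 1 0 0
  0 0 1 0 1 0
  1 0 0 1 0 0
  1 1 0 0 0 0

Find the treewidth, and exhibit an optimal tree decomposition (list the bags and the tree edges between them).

Every bag has size at most 3, so the width is 3 − 1 = 2 and tw(G) ≤ 2. For the lower bound, G contains the cycle 6–2–3–4–5–1–6, so G is not a forest; only forests have treewidth ≤ 1, hence tw(G) ≥ 2. Hence tw(G) = 2 exactly.

Treewidth 2.
Bags: B1 = {2, 3, 6}  B2 = {3, 4, 6}  B3 = {4, 5, 6}  B4 = {1, 5, 6}
Tree: B1–B2, B2–B3, B3–B4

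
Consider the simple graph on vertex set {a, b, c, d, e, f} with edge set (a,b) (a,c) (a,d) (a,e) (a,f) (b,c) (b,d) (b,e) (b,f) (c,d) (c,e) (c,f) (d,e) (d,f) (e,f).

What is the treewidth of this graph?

5

A width-5 tree decomposition is:
Bags: B1 = {a, b, c, d, e, f}
Tree: (single bag)
A single bag containing all 6 vertices is trivially a valid decomposition of width 5. On the other hand G contains the 6-clique {a, b, c, d, e, f}. A clique must lie in a single bag of any decomposition, so no decomposition can have width below 5. Therefore the treewidth is 5.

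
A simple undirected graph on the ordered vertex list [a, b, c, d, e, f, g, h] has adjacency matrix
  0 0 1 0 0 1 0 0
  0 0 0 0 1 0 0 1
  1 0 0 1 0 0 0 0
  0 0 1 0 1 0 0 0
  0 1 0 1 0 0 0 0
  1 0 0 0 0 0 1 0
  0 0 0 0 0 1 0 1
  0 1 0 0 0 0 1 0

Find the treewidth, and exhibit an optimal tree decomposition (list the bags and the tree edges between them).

Each bag holds 3 vertices, so the decomposition has width 2, which upper-bounds the treewidth. The edges f–a–c–d–e–b–h–g–f form a cycle, so G is not a tree and its treewidth is at least 2. Hence tw(G) = 2 exactly.

Treewidth 2.
One such decomposition:
Bags: B1 = {a, c, f}  B2 = {c, d, f}  B3 = {d, e, f}  B4 = {b, e, f}  B5 = {b, f, h}  B6 = {f, g, h}
Tree: B1–B2, B2–B3, B3–B4, B4–B5, B5–B6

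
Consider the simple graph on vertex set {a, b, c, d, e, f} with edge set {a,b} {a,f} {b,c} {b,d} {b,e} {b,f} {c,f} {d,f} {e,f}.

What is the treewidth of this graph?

A width-2 tree decomposition is:
Bags: B1 = {b, e, f}  B2 = {b, c, f}  B3 = {b, d, f}  B4 = {a, b, f}
Tree: B1–B2, B1–B3, B3–B4
The largest bag has 3 vertices, giving width 2; this decomposition certifies tw(G) ≤ 2. For the lower bound, the 3 vertices {b, d, f} are pairwise adjacent, and any tree decomposition puts a clique entirely inside one bag — forcing width ≥ 2. Combining the bounds, tw(G) = 2.

2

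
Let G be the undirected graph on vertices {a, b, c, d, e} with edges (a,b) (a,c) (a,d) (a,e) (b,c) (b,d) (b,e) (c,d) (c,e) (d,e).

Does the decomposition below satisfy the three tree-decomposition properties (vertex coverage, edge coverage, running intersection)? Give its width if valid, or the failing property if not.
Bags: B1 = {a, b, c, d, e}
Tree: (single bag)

Yes; width 4.

Every vertex of G appears in some bag (union = {a, b, c, d, e}); every edge is covered by a bag; and for each vertex v the set of bags containing v is connected in the bag tree. The decomposition is therefore valid. The largest bag has 5 vertices, so the width is 4.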